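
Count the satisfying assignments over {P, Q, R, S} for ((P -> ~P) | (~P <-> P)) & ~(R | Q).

Initial set: {T (((P -> ~P) | (~P <-> P)) & ~(R | Q))}.
T (((P -> ~P) | (~P <-> P)) & ~(R | Q)): α-rule — add T ((P -> ~P) | (~P <-> P)), T ~(R | Q).
T ~(R | Q): α-rule — add F R, F Q.
T ((P -> ~P) | (~P <-> P)): β-rule — branch into T (P -> ~P)  //  T (~P <-> P).
  branch 1 (add T (P -> ~P)):
    T (P -> ~P): β-rule — branch into F P  //  T ~P.
      branch 1.1 (add F P):
        ○ open, literals {P=false, Q=false, R=false}.
      branch 1.2 (add T ~P):
        ○ open, literals {P=false, Q=false, R=false}.
  branch 2 (add T (~P <-> P)):
    T (~P <-> P): β-rule — branch into T ~P, T P  //  F ~P, F P.
      branch 2.1 (add T ~P, T P):
        × closes — contains both P and ~P.
      branch 2.2 (add F ~P, F P):
        × closes — contains both P and ~P.
2 branches closed, 2 open.
Each open branch fixes some atoms; the unmentioned ones are free. Counting distinct full assignments: branch {P=false, Q=false, R=false} (S) contributes 2 new; branch {P=false, Q=false, R=false} (S) contributes 0 new. Total: 2.

2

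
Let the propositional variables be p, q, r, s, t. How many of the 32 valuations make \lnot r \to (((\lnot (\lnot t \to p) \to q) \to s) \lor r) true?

Initial set: {(\lnot r \to (((\lnot (\lnot t \to p) \to q) \to s) \lor r))}.
(\lnot r \to (((\lnot (\lnot t \to p) \to q) \to s) \lor r)): β-rule — branch into \lnot \lnot r  //  (((\lnot (\lnot t \to p) \to q) \to s) \lor r).
  branch 1 (add \lnot \lnot r):
    ○ open, literals {r=T}.
  branch 2 (add (((\lnot (\lnot t \to p) \to q) \to s) \lor r)):
    (((\lnot (\lnot t \to p) \to q) \to s) \lor r): β-rule — branch into ((\lnot (\lnot t \to p) \to q) \to s)  //  r.
      branch 2.1 (add ((\lnot (\lnot t \to p) \to q) \to s)):
        ((\lnot (\lnot t \to p) \to q) \to s): β-rule — branch into \lnot (\lnot (\lnot t \to p) \to q)  //  s.
          branch 2.1.1 (add \lnot (\lnot (\lnot t \to p) \to q)):
            \lnot (\lnot (\lnot t \to p) \to q): α-rule — add \lnot (\lnot t \to p), \lnot q.
            \lnot (\lnot t \to p): α-rule — add \lnot t, \lnot p.
            ○ open, literals {p=F, q=F, t=F}.
          branch 2.1.2 (add s):
            ○ open, literals {s=T}.
      branch 2.2 (add r):
        ○ open, literals {r=T}.
0 branches closed, 4 open.
Each open branch fixes some atoms; the unmentioned ones are free. Counting distinct full assignments: branch {r=T} (p, q, s, t) contributes 16 new; branch {p=F, q=F, t=F} (r, s) contributes 2 new; branch {s=T} (p, q, r, t) contributes 7 new; branch {r=T} (p, q, s, t) contributes 0 new. Total: 25.

25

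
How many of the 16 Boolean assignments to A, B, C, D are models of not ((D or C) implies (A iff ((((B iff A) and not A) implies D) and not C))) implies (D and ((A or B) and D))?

Initial set: {(not ((D or C) implies (A iff ((((B iff A) and not A) implies D) and not C))) implies (D and ((A or B) and D)))}.
(not ((D or C) implies (A iff ((((B iff A) and not A) implies D) and not C))) implies (D and ((A or B) and D))): β-rule — branch into not not ((D or C) implies (A iff ((((B iff A) and not A) implies D) and not C)))  //  (D and ((A or B) and D)).
  branch 1 (add not not ((D or C) implies (A iff ((((B iff A) and not A) implies D) and not C)))):
    not not ((D or C) implies (A iff ((((B iff A) and not A) implies D) and not C))): β-rule — branch into not (D or C)  //  (A iff ((((B iff A) and not A) implies D) and not C)).
      branch 1.1 (add not (D or C)):
        not (D or C): α-rule — add not D, not C.
        ○ open, literals {C=false, D=false}.
      branch 1.2 (add (A iff ((((B iff A) and not A) implies D) and not C))):
        (A iff ((((B iff A) and not A) implies D) and not C)): β-rule — branch into A, ((((B iff A) and not A) implies D) and not C)  //  not A, not ((((B iff A) and not A) implies D) and not C).
          branch 1.2.1 (add A, ((((B iff A) and not A) implies D) and not C)):
            ((((B iff A) and not A) implies D) and not C): α-rule — add (((B iff A) and not A) implies D), not C.
            (((B iff A) and not A) implies D): β-rule — branch into not ((B iff A) and not A)  //  D.
              branch 1.2.1.1 (add not ((B iff A) and not A)):
                not ((B iff A) and not A): β-rule — branch into not (B iff A)  //  not not A.
                  branch 1.2.1.1.1 (add not (B iff A)):
                    not (B iff A): β-rule — branch into B, not A  //  not B, A.
                      branch 1.2.1.1.1.1 (add B, not A):
                        × closes — contains both A and not A.
                      branch 1.2.1.1.1.2 (add not B, A):
                        ○ open, literals {A=true, B=false, C=false}.
                  branch 1.2.1.1.2 (add not not A):
                    ○ open, literals {A=true, C=false}.
              branch 1.2.1.2 (add D):
                ○ open, literals {A=true, C=false, D=true}.
          branch 1.2.2 (add not A, not ((((B iff A) and not A) implies D) and not C)):
            not ((((B iff A) and not A) implies D) and not C): β-rule — branch into not (((B iff A) and not A) implies D)  //  not not C.
              branch 1.2.2.1 (add not (((B iff A) and not A) implies D)):
                not (((B iff A) and not A) implies D): α-rule — add ((B iff A) and not A), not D.
                ((B iff A) and not A): α-rule — add (B iff A), not A.
                (B iff A): β-rule — branch into B, A  //  not B, not A.
                  branch 1.2.2.1.1 (add B, A):
                    × closes — contains both A and not A.
                  branch 1.2.2.1.2 (add not B, not A):
                    ○ open, literals {A=false, B=false, D=false}.
              branch 1.2.2.2 (add not not C):
                ○ open, literals {A=false, C=true}.
  branch 2 (add (D and ((A or B) and D))):
    (D and ((A or B) and D)): α-rule — add D, ((A or B) and D).
    ((A or B) and D): α-rule — add (A or B), D.
    (A or B): β-rule — branch into A  //  B.
      branch 2.1 (add A):
        ○ open, literals {A=true, D=true}.
      branch 2.2 (add B):
        ○ open, literals {B=true, D=true}.
2 branches closed, 8 open.
Each open branch fixes some atoms; the unmentioned ones are free. Counting distinct full assignments: branch {C=false, D=false} (A, B) contributes 4 new; branch {A=true, B=false, C=false} (D) contributes 1 new; branch {A=true, C=false} (B, D) contributes 1 new; branch {A=true, C=false, D=true} (B) contributes 0 new; branch {A=false, B=false, D=false} (C) contributes 1 new; branch {A=false, C=true} (B, D) contributes 3 new; branch {A=true, D=true} (B, C) contributes 2 new; branch {B=true, D=true} (A, C) contributes 1 new. Total: 13.

13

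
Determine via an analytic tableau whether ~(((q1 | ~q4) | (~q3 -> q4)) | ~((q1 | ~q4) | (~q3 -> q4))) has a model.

Unsatisfiable

Initial set: {~(((q1 | ~q4) | (~q3 -> q4)) | ~((q1 | ~q4) | (~q3 -> q4)))}.
~(((q1 | ~q4) | (~q3 -> q4)) | ~((q1 | ~q4) | (~q3 -> q4))): α-rule — add ~((q1 | ~q4) | (~q3 -> q4)), ~~((q1 | ~q4) | (~q3 -> q4)).
~((q1 | ~q4) | (~q3 -> q4)): α-rule — add ~(q1 | ~q4), ~(~q3 -> q4).
~(q1 | ~q4): α-rule — add ~q1, ~~q4.
~(~q3 -> q4): α-rule — add ~q3, ~q4.
× closes — contains both q4 and ~q4.
All 1 branch closes.
Every branch closed; the formula is unsatisfiable.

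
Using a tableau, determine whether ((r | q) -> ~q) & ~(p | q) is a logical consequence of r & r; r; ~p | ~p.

Initial set: {(r & r); r; (~p | ~p); ~(((r | q) -> ~q) & ~(p | q))}.
(r & r): α-rule — add r, r.
(~p | ~p): β-rule — branch into ~p  //  ~p.
  branch 1 (add ~p):
    ~(((r | q) -> ~q) & ~(p | q)): β-rule — branch into ~((r | q) -> ~q)  //  ~~(p | q).
      branch 1.1 (add ~((r | q) -> ~q)):
        ~((r | q) -> ~q): α-rule — add (r | q), ~~q.
        (r | q): β-rule — branch into r  //  q.
          branch 1.1.1 (add r):
            ○ open, literals {p=0, q=1, r=1}.
          branch 1.1.2 (add q):
            ○ open, literals {p=0, q=1, r=1}.
      branch 1.2 (add ~~(p | q)):
        ~~(p | q): β-rule — branch into p  //  q.
          branch 1.2.1 (add p):
            × closes — contains both p and ~p.
          branch 1.2.2 (add q):
            ○ open, literals {p=0, q=1, r=1}.
  branch 2 (add ~p):
    ~(((r | q) -> ~q) & ~(p | q)): β-rule — branch into ~((r | q) -> ~q)  //  ~~(p | q).
      branch 2.1 (add ~((r | q) -> ~q)):
        ~((r | q) -> ~q): α-rule — add (r | q), ~~q.
        (r | q): β-rule — branch into r  //  q.
          branch 2.1.1 (add r):
            ○ open, literals {p=0, q=1, r=1}.
          branch 2.1.2 (add q):
            ○ open, literals {p=0, q=1, r=1}.
      branch 2.2 (add ~~(p | q)):
        ~~(p | q): β-rule — branch into p  //  q.
          branch 2.2.1 (add p):
            × closes — contains both p and ~p.
          branch 2.2.2 (add q):
            ○ open, literals {p=0, q=1, r=1}.
2 branches closed, 6 open.
An open branch gives a countermodel: p=0, q=1, r=1 (unmentioned atoms arbitrary); the premises hold there but the conclusion fails.

No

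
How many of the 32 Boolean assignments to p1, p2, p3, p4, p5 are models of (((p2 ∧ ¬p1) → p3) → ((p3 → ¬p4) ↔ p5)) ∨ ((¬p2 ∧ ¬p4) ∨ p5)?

26

Initial set: {((((p2 ∧ ¬p1) → p3) → ((p3 → ¬p4) ↔ p5)) ∨ ((¬p2 ∧ ¬p4) ∨ p5))}.
((((p2 ∧ ¬p1) → p3) → ((p3 → ¬p4) ↔ p5)) ∨ ((¬p2 ∧ ¬p4) ∨ p5)): β-rule — branch into (((p2 ∧ ¬p1) → p3) → ((p3 → ¬p4) ↔ p5))  //  ((¬p2 ∧ ¬p4) ∨ p5).
  branch 1 (add (((p2 ∧ ¬p1) → p3) → ((p3 → ¬p4) ↔ p5))):
    (((p2 ∧ ¬p1) → p3) → ((p3 → ¬p4) ↔ p5)): β-rule — branch into ¬((p2 ∧ ¬p1) → p3)  //  ((p3 → ¬p4) ↔ p5).
      branch 1.1 (add ¬((p2 ∧ ¬p1) → p3)):
        ¬((p2 ∧ ¬p1) → p3): α-rule — add (p2 ∧ ¬p1), ¬p3.
        (p2 ∧ ¬p1): α-rule — add p2, ¬p1.
        ○ open, literals {p1=0, p2=1, p3=0}.
      branch 1.2 (add ((p3 → ¬p4) ↔ p5)):
        ((p3 → ¬p4) ↔ p5): β-rule — branch into (p3 → ¬p4), p5  //  ¬(p3 → ¬p4), ¬p5.
          branch 1.2.1 (add (p3 → ¬p4), p5):
            (p3 → ¬p4): β-rule — branch into ¬p3  //  ¬p4.
              branch 1.2.1.1 (add ¬p3):
                ○ open, literals {p3=0, p5=1}.
              branch 1.2.1.2 (add ¬p4):
                ○ open, literals {p4=0, p5=1}.
          branch 1.2.2 (add ¬(p3 → ¬p4), ¬p5):
            ¬(p3 → ¬p4): α-rule — add p3, ¬¬p4.
            ○ open, literals {p3=1, p4=1, p5=0}.
  branch 2 (add ((¬p2 ∧ ¬p4) ∨ p5)):
    ((¬p2 ∧ ¬p4) ∨ p5): β-rule — branch into (¬p2 ∧ ¬p4)  //  p5.
      branch 2.1 (add (¬p2 ∧ ¬p4)):
        (¬p2 ∧ ¬p4): α-rule — add ¬p2, ¬p4.
        ○ open, literals {p2=0, p4=0}.
      branch 2.2 (add p5):
        ○ open, literals {p5=1}.
0 branches closed, 6 open.
Each open branch fixes some atoms; the unmentioned ones are free. Counting distinct full assignments: branch {p1=0, p2=1, p3=0} (p4, p5) contributes 4 new; branch {p3=0, p5=1} (p1, p2, p4) contributes 6 new; branch {p4=0, p5=1} (p1, p2, p3) contributes 4 new; branch {p3=1, p4=1, p5=0} (p1, p2) contributes 4 new; branch {p2=0, p4=0} (p1, p3, p5) contributes 4 new; branch {p5=1} (p1, p2, p3, p4) contributes 4 new. Total: 26.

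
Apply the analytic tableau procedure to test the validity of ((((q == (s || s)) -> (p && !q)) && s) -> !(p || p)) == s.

Not valid

Assume the negation and expand:
Initial set: {!(((((q == (s || s)) -> (p && !q)) && s) -> !(p || p)) == s)}.
!(((((q == (s || s)) -> (p && !q)) && s) -> !(p || p)) == s): β-rule — branch into ((((q == (s || s)) -> (p && !q)) && s) -> !(p || p)), !s  //  !((((q == (s || s)) -> (p && !q)) && s) -> !(p || p)), s.
  branch 1 (add ((((q == (s || s)) -> (p && !q)) && s) -> !(p || p)), !s):
    ((((q == (s || s)) -> (p && !q)) && s) -> !(p || p)): β-rule — branch into !(((q == (s || s)) -> (p && !q)) && s)  //  !(p || p).
      branch 1.1 (add !(((q == (s || s)) -> (p && !q)) && s)):
        !(((q == (s || s)) -> (p && !q)) && s): β-rule — branch into !((q == (s || s)) -> (p && !q))  //  !s.
          branch 1.1.1 (add !((q == (s || s)) -> (p && !q))):
            !((q == (s || s)) -> (p && !q)): α-rule — add (q == (s || s)), !(p && !q).
            (q == (s || s)): β-rule — branch into q, (s || s)  //  !q, !(s || s).
              branch 1.1.1.1 (add q, (s || s)):
                !(p && !q): β-rule — branch into !p  //  !!q.
                  branch 1.1.1.1.1 (add !p):
                    (s || s): β-rule — branch into s  //  s.
                      branch 1.1.1.1.1.1 (add s):
                        × closes — contains both s and !s.
                      branch 1.1.1.1.1.2 (add s):
                        × closes — contains both s and !s.
                  branch 1.1.1.1.2 (add !!q):
                    (s || s): β-rule — branch into s  //  s.
                      branch 1.1.1.1.2.1 (add s):
                        × closes — contains both s and !s.
                      branch 1.1.1.1.2.2 (add s):
                        × closes — contains both s and !s.
              branch 1.1.1.2 (add !q, !(s || s)):
                !(s || s): α-rule — add !s, !s.
                !(p && !q): β-rule — branch into !p  //  !!q.
                  branch 1.1.1.2.1 (add !p):
                    ○ open, literals {p=F, q=F, s=F}.
                  branch 1.1.1.2.2 (add !!q):
                    × closes — contains both q and !q.
          branch 1.1.2 (add !s):
            ○ open, literals {s=F}.
      branch 1.2 (add !(p || p)):
        !(p || p): α-rule — add !p, !p.
        ○ open, literals {p=F, s=F}.
  branch 2 (add !((((q == (s || s)) -> (p && !q)) && s) -> !(p || p)), s):
    !((((q == (s || s)) -> (p && !q)) && s) -> !(p || p)): α-rule — add (((q == (s || s)) -> (p && !q)) && s), !!(p || p).
    (((q == (s || s)) -> (p && !q)) && s): α-rule — add ((q == (s || s)) -> (p && !q)), s.
    !!(p || p): β-rule — branch into p  //  p.
      branch 2.1 (add p):
        ((q == (s || s)) -> (p && !q)): β-rule — branch into !(q == (s || s))  //  (p && !q).
          branch 2.1.1 (add !(q == (s || s))):
            !(q == (s || s)): β-rule — branch into q, !(s || s)  //  !q, (s || s).
              branch 2.1.1.1 (add q, !(s || s)):
                !(s || s): α-rule — add !s, !s.
                × closes — contains both s and !s.
              branch 2.1.1.2 (add !q, (s || s)):
                (s || s): β-rule — branch into s  //  s.
                  branch 2.1.1.2.1 (add s):
                    ○ open, literals {p=T, q=F, s=T}.
                  branch 2.1.1.2.2 (add s):
                    ○ open, literals {p=T, q=F, s=T}.
          branch 2.1.2 (add (p && !q)):
            (p && !q): α-rule — add p, !q.
            ○ open, literals {p=T, q=F, s=T}.
      branch 2.2 (add p):
        ((q == (s || s)) -> (p && !q)): β-rule — branch into !(q == (s || s))  //  (p && !q).
          branch 2.2.1 (add !(q == (s || s))):
            !(q == (s || s)): β-rule — branch into q, !(s || s)  //  !q, (s || s).
              branch 2.2.1.1 (add q, !(s || s)):
                !(s || s): α-rule — add !s, !s.
                × closes — contains both s and !s.
              branch 2.2.1.2 (add !q, (s || s)):
                (s || s): β-rule — branch into s  //  s.
                  branch 2.2.1.2.1 (add s):
                    ○ open, literals {p=T, q=F, s=T}.
                  branch 2.2.1.2.2 (add s):
                    ○ open, literals {p=T, q=F, s=T}.
          branch 2.2.2 (add (p && !q)):
            (p && !q): α-rule — add p, !q.
            ○ open, literals {p=T, q=F, s=T}.
7 branches closed, 9 open.
An open branch gives a countermodel: p=F, q=F, s=F (unmentioned atoms arbitrary); under it the original formula is false.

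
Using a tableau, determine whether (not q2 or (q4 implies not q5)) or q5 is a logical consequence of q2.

Yes

Initial set: {q2; not ((not q2 or (q4 implies not q5)) or q5)}.
not ((not q2 or (q4 implies not q5)) or q5): α-rule — add not (not q2 or (q4 implies not q5)), not q5.
not (not q2 or (q4 implies not q5)): α-rule — add not not q2, not (q4 implies not q5).
not (q4 implies not q5): α-rule — add q4, not not q5.
× closes — contains both q5 and not q5.
All 1 branch closes.
Every branch closed, so the premises entail the conclusion.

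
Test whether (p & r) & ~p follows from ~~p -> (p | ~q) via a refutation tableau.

No

Initial set: {(~~p -> (p | ~q)); ~((p & r) & ~p)}.
(~~p -> (p | ~q)): β-rule — branch into ~~~p  //  (p | ~q).
  branch 1 (add ~~~p):
    ~~~p: drop double negation, giving ~p.
    ~((p & r) & ~p): β-rule — branch into ~(p & r)  //  ~~p.
      branch 1.1 (add ~(p & r)):
        ~(p & r): β-rule — branch into ~p  //  ~r.
          branch 1.1.1 (add ~p):
            ○ open, literals {p=0}.
          branch 1.1.2 (add ~r):
            ○ open, literals {p=0, r=0}.
      branch 1.2 (add ~~p):
        × closes — contains both p and ~p.
  branch 2 (add (p | ~q)):
    ~((p & r) & ~p): β-rule — branch into ~(p & r)  //  ~~p.
      branch 2.1 (add ~(p & r)):
        (p | ~q): β-rule — branch into p  //  ~q.
          branch 2.1.1 (add p):
            ~(p & r): β-rule — branch into ~p  //  ~r.
              branch 2.1.1.1 (add ~p):
                × closes — contains both p and ~p.
              branch 2.1.1.2 (add ~r):
                ○ open, literals {p=1, r=0}.
          branch 2.1.2 (add ~q):
            ~(p & r): β-rule — branch into ~p  //  ~r.
              branch 2.1.2.1 (add ~p):
                ○ open, literals {p=0, q=0}.
              branch 2.1.2.2 (add ~r):
                ○ open, literals {q=0, r=0}.
      branch 2.2 (add ~~p):
        (p | ~q): β-rule — branch into p  //  ~q.
          branch 2.2.1 (add p):
            ○ open, literals {p=1}.
          branch 2.2.2 (add ~q):
            ○ open, literals {p=1, q=0}.
2 branches closed, 7 open.
An open branch gives a countermodel: p=0 (unmentioned atoms arbitrary); the premises hold there but the conclusion fails.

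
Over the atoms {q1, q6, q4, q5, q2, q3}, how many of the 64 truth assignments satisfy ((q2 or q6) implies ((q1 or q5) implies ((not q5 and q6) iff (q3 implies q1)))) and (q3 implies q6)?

30

Initial set: {(((q2 or q6) implies ((q1 or q5) implies ((not q5 and q6) iff (q3 implies q1)))) and (q3 implies q6))}.
(((q2 or q6) implies ((q1 or q5) implies ((not q5 and q6) iff (q3 implies q1)))) and (q3 implies q6)): α-rule — add ((q2 or q6) implies ((q1 or q5) implies ((not q5 and q6) iff (q3 implies q1)))), (q3 implies q6).
((q2 or q6) implies ((q1 or q5) implies ((not q5 and q6) iff (q3 implies q1)))): β-rule — branch into not (q2 or q6)  //  ((q1 or q5) implies ((not q5 and q6) iff (q3 implies q1))).
  branch 1 (add not (q2 or q6)):
    not (q2 or q6): α-rule — add not q2, not q6.
    (q3 implies q6): β-rule — branch into not q3  //  q6.
      branch 1.1 (add not q3):
        ○ open, literals {q2=false, q3=false, q6=false}.
      branch 1.2 (add q6):
        × closes — contains both q6 and not q6.
  branch 2 (add ((q1 or q5) implies ((not q5 and q6) iff (q3 implies q1)))):
    (q3 implies q6): β-rule — branch into not q3  //  q6.
      branch 2.1 (add not q3):
        ((q1 or q5) implies ((not q5 and q6) iff (q3 implies q1))): β-rule — branch into not (q1 or q5)  //  ((not q5 and q6) iff (q3 implies q1)).
          branch 2.1.1 (add not (q1 or q5)):
            not (q1 or q5): α-rule — add not q1, not q5.
            ○ open, literals {q1=false, q3=false, q5=false}.
          branch 2.1.2 (add ((not q5 and q6) iff (q3 implies q1))):
            ((not q5 and q6) iff (q3 implies q1)): β-rule — branch into (not q5 and q6), (q3 implies q1)  //  not (not q5 and q6), not (q3 implies q1).
              branch 2.1.2.1 (add (not q5 and q6), (q3 implies q1)):
                (not q5 and q6): α-rule — add not q5, q6.
                (q3 implies q1): β-rule — branch into not q3  //  q1.
                  branch 2.1.2.1.1 (add not q3):
                    ○ open, literals {q3=false, q5=false, q6=true}.
                  branch 2.1.2.1.2 (add q1):
                    ○ open, literals {q1=true, q3=false, q5=false, q6=true}.
              branch 2.1.2.2 (add not (not q5 and q6), not (q3 implies q1)):
                not (q3 implies q1): α-rule — add q3, not q1.
                × closes — contains both q3 and not q3.
      branch 2.2 (add q6):
        ((q1 or q5) implies ((not q5 and q6) iff (q3 implies q1))): β-rule — branch into not (q1 or q5)  //  ((not q5 and q6) iff (q3 implies q1)).
          branch 2.2.1 (add not (q1 or q5)):
            not (q1 or q5): α-rule — add not q1, not q5.
            ○ open, literals {q1=false, q5=false, q6=true}.
          branch 2.2.2 (add ((not q5 and q6) iff (q3 implies q1))):
            ((not q5 and q6) iff (q3 implies q1)): β-rule — branch into (not q5 and q6), (q3 implies q1)  //  not (not q5 and q6), not (q3 implies q1).
              branch 2.2.2.1 (add (not q5 and q6), (q3 implies q1)):
                (not q5 and q6): α-rule — add not q5, q6.
                (q3 implies q1): β-rule — branch into not q3  //  q1.
                  branch 2.2.2.1.1 (add not q3):
                    ○ open, literals {q3=false, q5=false, q6=true}.
                  branch 2.2.2.1.2 (add q1):
                    ○ open, literals {q1=true, q5=false, q6=true}.
              branch 2.2.2.2 (add not (not q5 and q6), not (q3 implies q1)):
                not (q3 implies q1): α-rule — add q3, not q1.
                not (not q5 and q6): β-rule — branch into not not q5  //  not q6.
                  branch 2.2.2.2.1 (add not not q5):
                    ○ open, literals {q1=false, q3=true, q5=true, q6=true}.
                  branch 2.2.2.2.2 (add not q6):
                    × closes — contains both q6 and not q6.
3 branches closed, 8 open.
Each open branch fixes some atoms; the unmentioned ones are free. Counting distinct full assignments: branch {q2=false, q3=false, q6=false} (q1, q4, q5) contributes 8 new; branch {q1=false, q3=false, q5=false} (q6, q4, q2) contributes 6 new; branch {q3=false, q5=false, q6=true} (q1, q4, q2) contributes 4 new; branch {q1=true, q3=false, q5=false, q6=true} (q4, q2) contributes 0 new; branch {q1=false, q5=false, q6=true} (q4, q2, q3) contributes 4 new; branch {q3=false, q5=false, q6=true} (q1, q4, q2) contributes 0 new; branch {q1=true, q5=false, q6=true} (q4, q2, q3) contributes 4 new; branch {q1=false, q3=true, q5=true, q6=true} (q4, q2) contributes 4 new. Total: 30.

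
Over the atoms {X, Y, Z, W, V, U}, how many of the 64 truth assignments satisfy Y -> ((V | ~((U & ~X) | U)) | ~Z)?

Initial set: {(Y -> ((V | ~((U & ~X) | U)) | ~Z))}.
(Y -> ((V | ~((U & ~X) | U)) | ~Z)): β-rule — branch into ~Y  //  ((V | ~((U & ~X) | U)) | ~Z).
  branch 1 (add ~Y):
    ○ open, literals {Y=false}.
  branch 2 (add ((V | ~((U & ~X) | U)) | ~Z)):
    ((V | ~((U & ~X) | U)) | ~Z): β-rule — branch into (V | ~((U & ~X) | U))  //  ~Z.
      branch 2.1 (add (V | ~((U & ~X) | U))):
        (V | ~((U & ~X) | U)): β-rule — branch into V  //  ~((U & ~X) | U).
          branch 2.1.1 (add V):
            ○ open, literals {V=true}.
          branch 2.1.2 (add ~((U & ~X) | U)):
            ~((U & ~X) | U): α-rule — add ~(U & ~X), ~U.
            ~(U & ~X): β-rule — branch into ~U  //  ~~X.
              branch 2.1.2.1 (add ~U):
                ○ open, literals {U=false}.
              branch 2.1.2.2 (add ~~X):
                ○ open, literals {U=false, X=true}.
      branch 2.2 (add ~Z):
        ○ open, literals {Z=false}.
0 branches closed, 5 open.
Each open branch fixes some atoms; the unmentioned ones are free. Counting distinct full assignments: branch {Y=false} (X, Z, W, V, U) contributes 32 new; branch {V=true} (X, Y, Z, W, U) contributes 16 new; branch {U=false} (X, Y, Z, W, V) contributes 8 new; branch {U=false, X=true} (Y, Z, W, V) contributes 0 new; branch {Z=false} (X, Y, W, V, U) contributes 4 new. Total: 60.

60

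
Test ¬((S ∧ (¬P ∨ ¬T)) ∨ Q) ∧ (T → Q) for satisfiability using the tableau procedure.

Satisfiable

Initial set: {(¬((S ∧ (¬P ∨ ¬T)) ∨ Q) ∧ (T → Q))}.
(¬((S ∧ (¬P ∨ ¬T)) ∨ Q) ∧ (T → Q)): α-rule — add ¬((S ∧ (¬P ∨ ¬T)) ∨ Q), (T → Q).
¬((S ∧ (¬P ∨ ¬T)) ∨ Q): α-rule — add ¬(S ∧ (¬P ∨ ¬T)), ¬Q.
(T → Q): β-rule — branch into ¬T  //  Q.
  branch 1 (add ¬T):
    ¬(S ∧ (¬P ∨ ¬T)): β-rule — branch into ¬S  //  ¬(¬P ∨ ¬T).
      branch 1.1 (add ¬S):
        ○ open, literals {Q=0, S=0, T=0}.
      branch 1.2 (add ¬(¬P ∨ ¬T)):
        ¬(¬P ∨ ¬T): α-rule — add ¬¬P, ¬¬T.
        × closes — contains both T and ¬T.
  branch 2 (add Q):
    × closes — contains both Q and ¬Q.
2 branches closed, 1 open.
An open branch gives a satisfying assignment: Q=0, S=0, T=0.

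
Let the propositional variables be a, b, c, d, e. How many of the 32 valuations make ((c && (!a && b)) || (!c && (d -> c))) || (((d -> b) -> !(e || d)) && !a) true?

Initial set: {(((c && (!a && b)) || (!c && (d -> c))) || (((d -> b) -> !(e || d)) && !a))}.
(((c && (!a && b)) || (!c && (d -> c))) || (((d -> b) -> !(e || d)) && !a)): β-rule — branch into ((c && (!a && b)) || (!c && (d -> c)))  //  (((d -> b) -> !(e || d)) && !a).
  branch 1 (add ((c && (!a && b)) || (!c && (d -> c)))):
    ((c && (!a && b)) || (!c && (d -> c))): β-rule — branch into (c && (!a && b))  //  (!c && (d -> c)).
      branch 1.1 (add (c && (!a && b))):
        (c && (!a && b)): α-rule — add c, (!a && b).
        (!a && b): α-rule — add !a, b.
        ○ open, literals {a=false, b=true, c=true}.
      branch 1.2 (add (!c && (d -> c))):
        (!c && (d -> c)): α-rule — add !c, (d -> c).
        (d -> c): β-rule — branch into !d  //  c.
          branch 1.2.1 (add !d):
            ○ open, literals {c=false, d=false}.
          branch 1.2.2 (add c):
            × closes — contains both c and !c.
  branch 2 (add (((d -> b) -> !(e || d)) && !a)):
    (((d -> b) -> !(e || d)) && !a): α-rule — add ((d -> b) -> !(e || d)), !a.
    ((d -> b) -> !(e || d)): β-rule — branch into !(d -> b)  //  !(e || d).
      branch 2.1 (add !(d -> b)):
        !(d -> b): α-rule — add d, !b.
        ○ open, literals {a=false, b=false, d=true}.
      branch 2.2 (add !(e || d)):
        !(e || d): α-rule — add !e, !d.
        ○ open, literals {a=false, d=false, e=false}.
1 branch closed, 4 open.
Each open branch fixes some atoms; the unmentioned ones are free. Counting distinct full assignments: branch {a=false, b=true, c=true} (d, e) contributes 4 new; branch {c=false, d=false} (a, b, e) contributes 8 new; branch {a=false, b=false, d=true} (c, e) contributes 4 new; branch {a=false, d=false, e=false} (b, c) contributes 1 new. Total: 17.

17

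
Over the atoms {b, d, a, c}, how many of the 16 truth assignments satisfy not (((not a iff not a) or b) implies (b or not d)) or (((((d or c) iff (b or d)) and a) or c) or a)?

Initial set: {T (not (((not a iff not a) or b) implies (b or not d)) or (((((d or c) iff (b or d)) and a) or c) or a))}.
T (not (((not a iff not a) or b) implies (b or not d)) or (((((d or c) iff (b or d)) and a) or c) or a)): β-rule — branch into T not (((not a iff not a) or b) implies (b or not d))  //  T (((((d or c) iff (b or d)) and a) or c) or a).
  branch 1 (add T not (((not a iff not a) or b) implies (b or not d))):
    T not (((not a iff not a) or b) implies (b or not d)): α-rule — add T ((not a iff not a) or b), F (b or not d).
    F (b or not d): α-rule — add F b, F not d.
    T ((not a iff not a) or b): β-rule — branch into T (not a iff not a)  //  T b.
      branch 1.1 (add T (not a iff not a)):
        T (not a iff not a): β-rule — branch into T not a, T not a  //  F not a, F not a.
          branch 1.1.1 (add T not a, T not a):
            ○ open, literals {a=false, b=false, d=true}.
          branch 1.1.2 (add F not a, F not a):
            ○ open, literals {a=true, b=false, d=true}.
      branch 1.2 (add T b):
        × closes — contains both b and not b.
  branch 2 (add T (((((d or c) iff (b or d)) and a) or c) or a)):
    T (((((d or c) iff (b or d)) and a) or c) or a): β-rule — branch into T ((((d or c) iff (b or d)) and a) or c)  //  T a.
      branch 2.1 (add T ((((d or c) iff (b or d)) and a) or c)):
        T ((((d or c) iff (b or d)) and a) or c): β-rule — branch into T (((d or c) iff (b or d)) and a)  //  T c.
          branch 2.1.1 (add T (((d or c) iff (b or d)) and a)):
            T (((d or c) iff (b or d)) and a): α-rule — add T ((d or c) iff (b or d)), T a.
            T ((d or c) iff (b or d)): β-rule — branch into T (d or c), T (b or d)  //  F (d or c), F (b or d).
              branch 2.1.1.1 (add T (d or c), T (b or d)):
                T (d or c): β-rule — branch into T d  //  T c.
                  branch 2.1.1.1.1 (add T d):
                    T (b or d): β-rule — branch into T b  //  T d.
                      branch 2.1.1.1.1.1 (add T b):
                        ○ open, literals {a=true, b=true, d=true}.
                      branch 2.1.1.1.1.2 (add T d):
                        ○ open, literals {a=true, d=true}.
                  branch 2.1.1.1.2 (add T c):
                    T (b or d): β-rule — branch into T b  //  T d.
                      branch 2.1.1.1.2.1 (add T b):
                        ○ open, literals {a=true, b=true, c=true}.
                      branch 2.1.1.1.2.2 (add T d):
                        ○ open, literals {a=true, c=true, d=true}.
              branch 2.1.1.2 (add F (d or c), F (b or d)):
                F (d or c): α-rule — add F d, F c.
                F (b or d): α-rule — add F b, F d.
                ○ open, literals {a=true, b=false, c=false, d=false}.
          branch 2.1.2 (add T c):
            ○ open, literals {c=true}.
      branch 2.2 (add T a):
        ○ open, literals {a=true}.
1 branch closed, 9 open.
Each open branch fixes some atoms; the unmentioned ones are free. Counting distinct full assignments: branch {a=false, b=false, d=true} (c) contributes 2 new; branch {a=true, b=false, d=true} (c) contributes 2 new; branch {a=true, b=true, d=true} (c) contributes 2 new; branch {a=true, d=true} (b, c) contributes 0 new; branch {a=true, b=true, c=true} (d) contributes 1 new; branch {a=true, c=true, d=true} (b) contributes 0 new; branch {a=true, b=false, c=false, d=false} (none free) contributes 1 new; branch {c=true} (b, d, a) contributes 4 new; branch {a=true} (b, d, c) contributes 1 new. Total: 13.

13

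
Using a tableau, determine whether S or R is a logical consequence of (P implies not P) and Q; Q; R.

Initial set: {((P implies not P) and Q); Q; R; not (S or R)}.
((P implies not P) and Q): α-rule — add (P implies not P), Q.
not (S or R): α-rule — add not S, not R.
× closes — contains both R and not R.
All 1 branch closes.
Every branch closed, so the premises entail the conclusion.

Yes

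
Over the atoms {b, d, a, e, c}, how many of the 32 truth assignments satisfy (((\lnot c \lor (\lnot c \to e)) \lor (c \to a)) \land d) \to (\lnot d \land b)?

Initial set: {((((\lnot c \lor (\lnot c \to e)) \lor (c \to a)) \land d) \to (\lnot d \land b))}.
((((\lnot c \lor (\lnot c \to e)) \lor (c \to a)) \land d) \to (\lnot d \land b)): β-rule — branch into \lnot (((\lnot c \lor (\lnot c \to e)) \lor (c \to a)) \land d)  //  (\lnot d \land b).
  branch 1 (add \lnot (((\lnot c \lor (\lnot c \to e)) \lor (c \to a)) \land d)):
    \lnot (((\lnot c \lor (\lnot c \to e)) \lor (c \to a)) \land d): β-rule — branch into \lnot ((\lnot c \lor (\lnot c \to e)) \lor (c \to a))  //  \lnot d.
      branch 1.1 (add \lnot ((\lnot c \lor (\lnot c \to e)) \lor (c \to a))):
        \lnot ((\lnot c \lor (\lnot c \to e)) \lor (c \to a)): α-rule — add \lnot (\lnot c \lor (\lnot c \to e)), \lnot (c \to a).
        \lnot (\lnot c \lor (\lnot c \to e)): α-rule — add \lnot \lnot c, \lnot (\lnot c \to e).
        \lnot (c \to a): α-rule — add c, \lnot a.
        \lnot (\lnot c \to e): α-rule — add \lnot c, \lnot e.
        × closes — contains both c and \lnot c.
      branch 1.2 (add \lnot d):
        ○ open, literals {d=false}.
  branch 2 (add (\lnot d \land b)):
    (\lnot d \land b): α-rule — add \lnot d, b.
    ○ open, literals {b=true, d=false}.
1 branch closed, 2 open.
Each open branch fixes some atoms; the unmentioned ones are free. Counting distinct full assignments: branch {d=false} (b, a, e, c) contributes 16 new; branch {b=true, d=false} (a, e, c) contributes 0 new. Total: 16.

16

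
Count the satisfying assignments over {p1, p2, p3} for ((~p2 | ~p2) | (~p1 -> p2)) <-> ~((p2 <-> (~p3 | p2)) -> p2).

Initial set: {T (((~p2 | ~p2) | (~p1 -> p2)) <-> ~((p2 <-> (~p3 | p2)) -> p2))}.
T (((~p2 | ~p2) | (~p1 -> p2)) <-> ~((p2 <-> (~p3 | p2)) -> p2)): β-rule — branch into T ((~p2 | ~p2) | (~p1 -> p2)), T ~((p2 <-> (~p3 | p2)) -> p2)  //  F ((~p2 | ~p2) | (~p1 -> p2)), F ~((p2 <-> (~p3 | p2)) -> p2).
  branch 1 (add T ((~p2 | ~p2) | (~p1 -> p2)), T ~((p2 <-> (~p3 | p2)) -> p2)):
    T ~((p2 <-> (~p3 | p2)) -> p2): α-rule — add T (p2 <-> (~p3 | p2)), F p2.
    T ((~p2 | ~p2) | (~p1 -> p2)): β-rule — branch into T (~p2 | ~p2)  //  T (~p1 -> p2).
      branch 1.1 (add T (~p2 | ~p2)):
        T (p2 <-> (~p3 | p2)): β-rule — branch into T p2, T (~p3 | p2)  //  F p2, F (~p3 | p2).
          branch 1.1.1 (add T p2, T (~p3 | p2)):
            × closes — contains both p2 and ~p2.
          branch 1.1.2 (add F p2, F (~p3 | p2)):
            F (~p3 | p2): α-rule — add F ~p3, F p2.
            T (~p2 | ~p2): β-rule — branch into T ~p2  //  T ~p2.
              branch 1.1.2.1 (add T ~p2):
                ○ open, literals {p2=F, p3=T}.
              branch 1.1.2.2 (add T ~p2):
                ○ open, literals {p2=F, p3=T}.
      branch 1.2 (add T (~p1 -> p2)):
        T (p2 <-> (~p3 | p2)): β-rule — branch into T p2, T (~p3 | p2)  //  F p2, F (~p3 | p2).
          branch 1.2.1 (add T p2, T (~p3 | p2)):
            × closes — contains both p2 and ~p2.
          branch 1.2.2 (add F p2, F (~p3 | p2)):
            F (~p3 | p2): α-rule — add F ~p3, F p2.
            T (~p1 -> p2): β-rule — branch into F ~p1  //  T p2.
              branch 1.2.2.1 (add F ~p1):
                ○ open, literals {p1=T, p2=F, p3=T}.
              branch 1.2.2.2 (add T p2):
                × closes — contains both p2 and ~p2.
  branch 2 (add F ((~p2 | ~p2) | (~p1 -> p2)), F ~((p2 <-> (~p3 | p2)) -> p2)):
    F ((~p2 | ~p2) | (~p1 -> p2)): α-rule — add F (~p2 | ~p2), F (~p1 -> p2).
    F (~p2 | ~p2): α-rule — add F ~p2, F ~p2.
    F (~p1 -> p2): α-rule — add T ~p1, F p2.
    × closes — contains both p2 and ~p2.
4 branches closed, 3 open.
Each open branch fixes some atoms; the unmentioned ones are free. Counting distinct full assignments: branch {p2=F, p3=T} (p1) contributes 2 new; branch {p2=F, p3=T} (p1) contributes 0 new; branch {p1=T, p2=F, p3=T} (none free) contributes 0 new. Total: 2.

2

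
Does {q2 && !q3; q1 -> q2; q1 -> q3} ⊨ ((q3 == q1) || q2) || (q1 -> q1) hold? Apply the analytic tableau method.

Yes

Initial set: {(q2 && !q3); (q1 -> q2); (q1 -> q3); !(((q3 == q1) || q2) || (q1 -> q1))}.
(q2 && !q3): α-rule — add q2, !q3.
!(((q3 == q1) || q2) || (q1 -> q1)): α-rule — add !((q3 == q1) || q2), !(q1 -> q1).
!((q3 == q1) || q2): α-rule — add !(q3 == q1), !q2.
× closes — contains both q2 and !q2.
All 1 branch closes.
Every branch closed, so the premises entail the conclusion.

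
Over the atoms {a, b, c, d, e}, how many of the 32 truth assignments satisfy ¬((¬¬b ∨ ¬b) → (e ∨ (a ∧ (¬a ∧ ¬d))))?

Initial set: {¬((¬¬b ∨ ¬b) → (e ∨ (a ∧ (¬a ∧ ¬d))))}.
¬((¬¬b ∨ ¬b) → (e ∨ (a ∧ (¬a ∧ ¬d)))): α-rule — add (¬¬b ∨ ¬b), ¬(e ∨ (a ∧ (¬a ∧ ¬d))).
¬(e ∨ (a ∧ (¬a ∧ ¬d))): α-rule — add ¬e, ¬(a ∧ (¬a ∧ ¬d)).
(¬¬b ∨ ¬b): β-rule — branch into ¬¬b  //  ¬b.
  branch 1 (add ¬¬b):
    ¬¬b: drop double negation, giving b.
    ¬(a ∧ (¬a ∧ ¬d)): β-rule — branch into ¬a  //  ¬(¬a ∧ ¬d).
      branch 1.1 (add ¬a):
        ○ open, literals {a=0, b=1, e=0}.
      branch 1.2 (add ¬(¬a ∧ ¬d)):
        ¬(¬a ∧ ¬d): β-rule — branch into ¬¬a  //  ¬¬d.
          branch 1.2.1 (add ¬¬a):
            ○ open, literals {a=1, b=1, e=0}.
          branch 1.2.2 (add ¬¬d):
            ○ open, literals {b=1, d=1, e=0}.
  branch 2 (add ¬b):
    ¬(a ∧ (¬a ∧ ¬d)): β-rule — branch into ¬a  //  ¬(¬a ∧ ¬d).
      branch 2.1 (add ¬a):
        ○ open, literals {a=0, b=0, e=0}.
      branch 2.2 (add ¬(¬a ∧ ¬d)):
        ¬(¬a ∧ ¬d): β-rule — branch into ¬¬a  //  ¬¬d.
          branch 2.2.1 (add ¬¬a):
            ○ open, literals {a=1, b=0, e=0}.
          branch 2.2.2 (add ¬¬d):
            ○ open, literals {b=0, d=1, e=0}.
0 branches closed, 6 open.
Each open branch fixes some atoms; the unmentioned ones are free. Counting distinct full assignments: branch {a=0, b=1, e=0} (c, d) contributes 4 new; branch {a=1, b=1, e=0} (c, d) contributes 4 new; branch {b=1, d=1, e=0} (a, c) contributes 0 new; branch {a=0, b=0, e=0} (c, d) contributes 4 new; branch {a=1, b=0, e=0} (c, d) contributes 4 new; branch {b=0, d=1, e=0} (a, c) contributes 0 new. Total: 16.

16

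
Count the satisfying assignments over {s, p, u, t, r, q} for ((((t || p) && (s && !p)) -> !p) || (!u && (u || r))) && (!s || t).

Initial set: {(((((t || p) && (s && !p)) -> !p) || (!u && (u || r))) && (!s || t))}.
(((((t || p) && (s && !p)) -> !p) || (!u && (u || r))) && (!s || t)): α-rule — add ((((t || p) && (s && !p)) -> !p) || (!u && (u || r))), (!s || t).
((((t || p) && (s && !p)) -> !p) || (!u && (u || r))): β-rule — branch into (((t || p) && (s && !p)) -> !p)  //  (!u && (u || r)).
  branch 1 (add (((t || p) && (s && !p)) -> !p)):
    (!s || t): β-rule — branch into !s  //  t.
      branch 1.1 (add !s):
        (((t || p) && (s && !p)) -> !p): β-rule — branch into !((t || p) && (s && !p))  //  !p.
          branch 1.1.1 (add !((t || p) && (s && !p))):
            !((t || p) && (s && !p)): β-rule — branch into !(t || p)  //  !(s && !p).
              branch 1.1.1.1 (add !(t || p)):
                !(t || p): α-rule — add !t, !p.
                ○ open, literals {p=0, s=0, t=0}.
              branch 1.1.1.2 (add !(s && !p)):
                !(s && !p): β-rule — branch into !s  //  !!p.
                  branch 1.1.1.2.1 (add !s):
                    ○ open, literals {s=0}.
                  branch 1.1.1.2.2 (add !!p):
                    ○ open, literals {p=1, s=0}.
          branch 1.1.2 (add !p):
            ○ open, literals {p=0, s=0}.
      branch 1.2 (add t):
        (((t || p) && (s && !p)) -> !p): β-rule — branch into !((t || p) && (s && !p))  //  !p.
          branch 1.2.1 (add !((t || p) && (s && !p))):
            !((t || p) && (s && !p)): β-rule — branch into !(t || p)  //  !(s && !p).
              branch 1.2.1.1 (add !(t || p)):
                !(t || p): α-rule — add !t, !p.
                × closes — contains both t and !t.
              branch 1.2.1.2 (add !(s && !p)):
                !(s && !p): β-rule — branch into !s  //  !!p.
                  branch 1.2.1.2.1 (add !s):
                    ○ open, literals {s=0, t=1}.
                  branch 1.2.1.2.2 (add !!p):
                    ○ open, literals {p=1, t=1}.
          branch 1.2.2 (add !p):
            ○ open, literals {p=0, t=1}.
  branch 2 (add (!u && (u || r))):
    (!u && (u || r)): α-rule — add !u, (u || r).
    (!s || t): β-rule — branch into !s  //  t.
      branch 2.1 (add !s):
        (u || r): β-rule — branch into u  //  r.
          branch 2.1.1 (add u):
            × closes — contains both u and !u.
          branch 2.1.2 (add r):
            ○ open, literals {r=1, s=0, u=0}.
      branch 2.2 (add t):
        (u || r): β-rule — branch into u  //  r.
          branch 2.2.1 (add u):
            × closes — contains both u and !u.
          branch 2.2.2 (add r):
            ○ open, literals {r=1, t=1, u=0}.
3 branches closed, 9 open.
Each open branch fixes some atoms; the unmentioned ones are free. Counting distinct full assignments: branch {p=0, s=0, t=0} (u, r, q) contributes 8 new; branch {s=0} (p, u, t, r, q) contributes 24 new; branch {p=1, s=0} (u, t, r, q) contributes 0 new; branch {p=0, s=0} (u, t, r, q) contributes 0 new; branch {s=0, t=1} (p, u, r, q) contributes 0 new; branch {p=1, t=1} (s, u, r, q) contributes 8 new; branch {p=0, t=1} (s, u, r, q) contributes 8 new; branch {r=1, s=0, u=0} (p, t, q) contributes 0 new; branch {r=1, t=1, u=0} (s, p, q) contributes 0 new. Total: 48.

48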